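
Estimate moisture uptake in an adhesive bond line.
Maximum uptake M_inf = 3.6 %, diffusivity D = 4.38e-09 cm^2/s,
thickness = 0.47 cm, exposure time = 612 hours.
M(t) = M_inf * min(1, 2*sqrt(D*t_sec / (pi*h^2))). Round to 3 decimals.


Convert time: 612 h = 2203200 s
ratio = min(1, 2*sqrt(4.38e-09*2203200/(pi*0.47^2)))
= 0.235842
M(t) = 3.6 * 0.235842 = 0.849%

0.849


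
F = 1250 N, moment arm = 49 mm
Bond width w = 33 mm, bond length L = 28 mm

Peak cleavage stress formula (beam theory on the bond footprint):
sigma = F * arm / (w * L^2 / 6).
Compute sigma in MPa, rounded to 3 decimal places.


sigma = (1250 * 49) / (33 * 784 / 6)
= 61250 * 6 / 25872
= 367500 / 25872
= 14.205 MPa

14.205


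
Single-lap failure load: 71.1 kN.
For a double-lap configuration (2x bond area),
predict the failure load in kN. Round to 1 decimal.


Failure load = 71.1 * 2 = 142.2 kN

142.2


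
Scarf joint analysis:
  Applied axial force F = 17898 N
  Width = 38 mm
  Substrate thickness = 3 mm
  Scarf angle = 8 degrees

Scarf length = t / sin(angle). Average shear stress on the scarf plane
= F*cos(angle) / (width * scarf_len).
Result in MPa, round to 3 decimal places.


Scarf length = 3 / sin(8 deg) = 21.5559 mm
cos(8 deg) = 0.990268
Shear = 17898 * 0.990268 / (38 * 21.5559)
= 21.638 MPa

21.638


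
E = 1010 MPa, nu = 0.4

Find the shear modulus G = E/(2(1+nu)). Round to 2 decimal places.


G = 1010 / (2 * 1.40)
= 360.71 MPa

360.71


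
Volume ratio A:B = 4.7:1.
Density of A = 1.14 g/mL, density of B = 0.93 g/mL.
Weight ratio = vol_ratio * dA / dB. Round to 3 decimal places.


Wt ratio = 4.7 * 1.14 / 0.93
= 5.761

5.761


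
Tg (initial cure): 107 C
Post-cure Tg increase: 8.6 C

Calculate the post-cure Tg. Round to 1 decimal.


Post-cure Tg = 107 + 8.6 = 115.6 C

115.6


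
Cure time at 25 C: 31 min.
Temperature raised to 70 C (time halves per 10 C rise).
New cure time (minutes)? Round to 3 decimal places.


Acceleration factor = 2^(45/10) = 22.6274
New time = 31 / 22.6274 = 1.370 min

1.370


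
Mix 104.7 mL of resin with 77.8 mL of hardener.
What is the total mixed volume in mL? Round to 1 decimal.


Total = 104.7 + 77.8 = 182.5 mL

182.5


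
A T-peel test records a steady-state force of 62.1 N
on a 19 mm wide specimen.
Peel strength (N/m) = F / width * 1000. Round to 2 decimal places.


Peel strength = 62.1 / 19 * 1000
= 3268.42 N/m

3268.42


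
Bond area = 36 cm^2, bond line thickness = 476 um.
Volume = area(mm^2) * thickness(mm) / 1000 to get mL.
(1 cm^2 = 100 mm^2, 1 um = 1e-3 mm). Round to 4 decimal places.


area_mm2 = 36 * 100 = 3600
blt_mm = 476 * 1e-3 = 0.476
vol_mm3 = 3600 * 0.476 = 1713.6
vol_mL = 1713.6 / 1000 = 1.7136 mL

1.7136


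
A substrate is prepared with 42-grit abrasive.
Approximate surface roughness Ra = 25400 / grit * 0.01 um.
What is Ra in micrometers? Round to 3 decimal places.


Ra = 25400 / 42 * 0.01 = 6.048 um

6.048


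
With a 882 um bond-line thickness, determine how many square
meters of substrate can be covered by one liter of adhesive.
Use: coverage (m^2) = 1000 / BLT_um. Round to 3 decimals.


Coverage = 1000 / 882 = 1.134 m^2

1.134


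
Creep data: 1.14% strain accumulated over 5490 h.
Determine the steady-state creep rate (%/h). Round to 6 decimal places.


Rate = 1.14 / 5490 = 0.000208 %/h

0.000208


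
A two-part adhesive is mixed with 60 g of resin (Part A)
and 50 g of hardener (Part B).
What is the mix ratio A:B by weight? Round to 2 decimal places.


Mix ratio = mass_A / mass_B
= 60 / 50
= 1.20

1.20


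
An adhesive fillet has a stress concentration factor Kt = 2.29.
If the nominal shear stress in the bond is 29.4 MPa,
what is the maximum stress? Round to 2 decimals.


Max stress = 29.4 * 2.29 = 67.33 MPa

67.33


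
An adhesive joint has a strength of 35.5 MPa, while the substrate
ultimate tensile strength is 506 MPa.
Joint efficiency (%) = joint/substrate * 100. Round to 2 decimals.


Efficiency = 35.5 / 506 * 100
= 7.02%

7.02


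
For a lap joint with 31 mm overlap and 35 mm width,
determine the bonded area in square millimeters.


Area = 31 * 35 = 1085 mm^2

1085


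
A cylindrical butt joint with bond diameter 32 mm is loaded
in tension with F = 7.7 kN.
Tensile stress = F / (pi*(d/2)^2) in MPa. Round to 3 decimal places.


Area = pi * (32/2)^2 = 804.2477 mm^2
Stress = 7.7*1000 / 804.2477
= 9.574 MPa

9.574


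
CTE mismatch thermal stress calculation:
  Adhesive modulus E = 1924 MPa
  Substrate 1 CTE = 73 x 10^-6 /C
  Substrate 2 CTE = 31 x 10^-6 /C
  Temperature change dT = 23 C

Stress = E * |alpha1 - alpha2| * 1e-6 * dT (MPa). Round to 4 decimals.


delta_alpha = |73 - 31| = 42 x 10^-6/C
Stress = 1924 * 42e-6 * 23
= 1.8586 MPa

1.8586


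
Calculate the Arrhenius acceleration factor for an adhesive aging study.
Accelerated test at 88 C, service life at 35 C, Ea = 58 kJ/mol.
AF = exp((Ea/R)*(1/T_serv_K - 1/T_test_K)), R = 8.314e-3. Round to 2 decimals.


T_test = 361.15 K, T_serv = 308.15 K
Ea/R = 58 / 0.008314 = 6976.18
AF = exp(6976.18 * (1/308.15 - 1/361.15))
= 27.73

27.73


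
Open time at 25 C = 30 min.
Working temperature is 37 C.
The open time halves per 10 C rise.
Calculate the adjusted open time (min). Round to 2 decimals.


factor = 2^((37 - 25) / 10) = 2.2974
ot = 30 / 2.2974 = 13.06 min

13.06


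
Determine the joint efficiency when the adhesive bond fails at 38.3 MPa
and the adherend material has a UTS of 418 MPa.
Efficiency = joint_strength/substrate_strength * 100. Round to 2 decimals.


Joint efficiency = 38.3 / 418 * 100
= 9.16%

9.16


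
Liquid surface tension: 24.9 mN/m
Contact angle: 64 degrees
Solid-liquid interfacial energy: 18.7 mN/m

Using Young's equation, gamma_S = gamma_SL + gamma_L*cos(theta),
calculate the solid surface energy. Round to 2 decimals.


gamma_S = 18.7 + 24.9 * cos(64)
= 29.62 mN/m

29.62


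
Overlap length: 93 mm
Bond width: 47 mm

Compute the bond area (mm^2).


Bond area = 93 * 47 = 4371 mm^2

4371


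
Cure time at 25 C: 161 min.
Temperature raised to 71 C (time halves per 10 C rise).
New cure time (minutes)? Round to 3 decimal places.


Acceleration factor = 2^(46/10) = 24.2515
New time = 161 / 24.2515 = 6.639 min

6.639


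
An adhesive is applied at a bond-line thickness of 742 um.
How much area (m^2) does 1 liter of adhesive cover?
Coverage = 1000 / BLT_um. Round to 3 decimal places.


Coverage = 1000 / 742 = 1.348 m^2

1.348


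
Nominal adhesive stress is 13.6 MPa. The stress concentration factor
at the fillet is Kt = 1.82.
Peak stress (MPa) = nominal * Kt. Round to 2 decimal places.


Peak = 13.6 * 1.82 = 24.75 MPa

24.75


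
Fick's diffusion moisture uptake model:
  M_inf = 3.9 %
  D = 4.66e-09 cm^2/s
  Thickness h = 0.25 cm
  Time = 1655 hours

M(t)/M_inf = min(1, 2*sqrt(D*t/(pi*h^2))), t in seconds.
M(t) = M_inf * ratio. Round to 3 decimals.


t_sec = 1655 * 3600 = 5958000
ratio = 2*sqrt(4.66e-09*5958000/(pi*0.25^2))
= min(1, 0.752070)
= 0.752070
M(t) = 3.9 * 0.752070 = 2.933 %

2.933


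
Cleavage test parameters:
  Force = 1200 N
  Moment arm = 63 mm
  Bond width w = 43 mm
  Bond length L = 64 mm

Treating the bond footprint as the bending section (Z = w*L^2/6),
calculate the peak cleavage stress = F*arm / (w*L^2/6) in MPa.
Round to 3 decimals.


M = 1200 * 63 = 75600 N*mm
Z = 43 * 64^2 / 6 = 176128 / 6 mm^3
sigma = M / Z = 6 * 75600 / 176128 = 453600 / 176128
= 2.575 MPa

2.575


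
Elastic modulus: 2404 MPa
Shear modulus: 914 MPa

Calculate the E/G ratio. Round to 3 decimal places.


E / G = 2404 / 914 = 2.630

2.630


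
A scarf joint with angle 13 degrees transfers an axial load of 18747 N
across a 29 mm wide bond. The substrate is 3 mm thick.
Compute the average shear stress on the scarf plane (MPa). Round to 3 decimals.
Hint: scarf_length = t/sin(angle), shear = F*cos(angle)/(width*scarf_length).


scarf_length = 3 / sin(13 deg) = 13.3362 mm
cos(13 deg) = 0.974370
shear stress = 18747 * 0.974370 / (29 * 13.3362)
= 47.231 MPa

47.231


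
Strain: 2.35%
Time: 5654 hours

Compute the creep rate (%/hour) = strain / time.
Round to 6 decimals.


Creep rate = 2.35 / 5654
= 0.000416 %/h

0.000416


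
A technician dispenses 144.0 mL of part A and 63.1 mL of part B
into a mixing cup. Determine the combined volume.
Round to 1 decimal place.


Combined volume = 144.0 + 63.1
= 207.1 mL

207.1


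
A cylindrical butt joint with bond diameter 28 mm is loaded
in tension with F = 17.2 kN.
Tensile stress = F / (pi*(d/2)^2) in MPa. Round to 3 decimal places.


Area = pi * (28/2)^2 = 615.7522 mm^2
Stress = 17.2*1000 / 615.7522
= 27.933 MPa

27.933


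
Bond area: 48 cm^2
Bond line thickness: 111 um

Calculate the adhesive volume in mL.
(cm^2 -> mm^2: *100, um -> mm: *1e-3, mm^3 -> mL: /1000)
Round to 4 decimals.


V = 48*100 * 111*1e-3 / 1000
= 0.5328 mL

0.5328


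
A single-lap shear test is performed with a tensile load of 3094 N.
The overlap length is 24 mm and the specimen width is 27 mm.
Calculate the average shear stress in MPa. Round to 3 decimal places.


Shear stress = F / (overlap * width)
= 3094 / (24 * 27)
= 3094 / 648
= 4.775 MPa

4.775


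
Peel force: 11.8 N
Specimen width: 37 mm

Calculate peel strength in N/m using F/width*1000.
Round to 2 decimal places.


Peel strength = 11.8 / 37 * 1000 = 318.92 N/m

318.92


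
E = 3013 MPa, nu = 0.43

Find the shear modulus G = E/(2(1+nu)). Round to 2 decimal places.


G = 3013 / (2 * 1.43)
= 1053.50 MPa

1053.50


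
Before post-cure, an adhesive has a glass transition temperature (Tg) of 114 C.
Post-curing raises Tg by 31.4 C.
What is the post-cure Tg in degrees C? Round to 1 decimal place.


Tg_post = Tg_base + delta_Tg
= 114 + 31.4
= 145.4 C

145.4


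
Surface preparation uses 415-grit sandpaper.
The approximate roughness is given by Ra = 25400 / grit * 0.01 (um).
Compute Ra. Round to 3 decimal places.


Ra = 25400 / 415 * 0.01
= 254 / 415
= 0.612 um

0.612


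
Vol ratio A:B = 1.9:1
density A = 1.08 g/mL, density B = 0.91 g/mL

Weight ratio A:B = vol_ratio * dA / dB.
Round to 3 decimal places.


Weight ratio = 1.9 * 1.08 / 0.91
= 2.255

2.255


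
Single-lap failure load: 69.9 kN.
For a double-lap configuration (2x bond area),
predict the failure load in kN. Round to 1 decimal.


Failure load = 69.9 * 2 = 139.8 kN

139.8


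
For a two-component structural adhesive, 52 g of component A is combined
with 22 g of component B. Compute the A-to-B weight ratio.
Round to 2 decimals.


Weight ratio A:B = 52 / 22
= 2.36

2.36


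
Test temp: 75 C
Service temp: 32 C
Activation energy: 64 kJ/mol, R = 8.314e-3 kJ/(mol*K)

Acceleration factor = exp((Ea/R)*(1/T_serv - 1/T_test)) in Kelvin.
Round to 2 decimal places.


AF = exp((64/0.008314)*(1/305.15 - 1/348.15))
= 22.55

22.55


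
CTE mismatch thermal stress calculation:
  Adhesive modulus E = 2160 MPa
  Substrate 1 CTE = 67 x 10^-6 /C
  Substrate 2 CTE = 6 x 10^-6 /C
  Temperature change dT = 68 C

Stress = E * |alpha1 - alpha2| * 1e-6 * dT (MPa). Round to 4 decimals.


delta_alpha = |67 - 6| = 61 x 10^-6/C
Stress = 2160 * 61e-6 * 68
= 8.9597 MPa

8.9597


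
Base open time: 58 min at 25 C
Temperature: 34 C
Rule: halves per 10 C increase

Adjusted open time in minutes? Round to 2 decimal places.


Acceleration = 2^((34-25)/10) = 1.8661
Open time = 58 / 1.8661 = 31.08 min

31.08


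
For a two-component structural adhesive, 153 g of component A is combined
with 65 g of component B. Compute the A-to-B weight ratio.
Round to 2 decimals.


Weight ratio A:B = 153 / 65
= 2.35

2.35


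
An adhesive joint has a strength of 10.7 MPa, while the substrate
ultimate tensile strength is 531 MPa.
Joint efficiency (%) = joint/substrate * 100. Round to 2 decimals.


Efficiency = 10.7 / 531 * 100
= 2.02%

2.02


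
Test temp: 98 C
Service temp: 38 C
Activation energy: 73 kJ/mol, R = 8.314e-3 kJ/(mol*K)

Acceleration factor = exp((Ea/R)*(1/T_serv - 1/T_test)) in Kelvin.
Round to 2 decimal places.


AF = exp((73/0.008314)*(1/311.15 - 1/371.15))
= 95.76

95.76


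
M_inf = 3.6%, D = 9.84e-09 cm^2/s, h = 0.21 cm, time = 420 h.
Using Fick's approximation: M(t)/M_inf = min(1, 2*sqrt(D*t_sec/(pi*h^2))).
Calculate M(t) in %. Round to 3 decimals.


t = 1512000 s
ratio = min(1, 2*sqrt(9.84e-09*1512000/(pi*0.0441)))
= 0.655404
M(t) = 3.6 * 0.655404 = 2.359%

2.359


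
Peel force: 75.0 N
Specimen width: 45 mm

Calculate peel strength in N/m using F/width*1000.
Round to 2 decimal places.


Peel strength = 75.0 / 45 * 1000 = 1666.67 N/m

1666.67


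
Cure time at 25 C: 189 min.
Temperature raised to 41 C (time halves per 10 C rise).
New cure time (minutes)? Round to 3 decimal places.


Acceleration factor = 2^(16/10) = 3.0314
New time = 189 / 3.0314 = 62.347 min

62.347


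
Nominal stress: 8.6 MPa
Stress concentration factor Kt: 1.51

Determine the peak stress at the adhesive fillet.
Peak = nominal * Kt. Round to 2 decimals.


Peak stress = 8.6 * 1.51
= 12.99 MPa

12.99


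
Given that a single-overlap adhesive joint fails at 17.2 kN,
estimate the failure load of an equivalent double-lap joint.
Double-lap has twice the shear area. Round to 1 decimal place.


Double-lap factor = 2
Expected load = 17.2 * 2 = 34.4 kN

34.4


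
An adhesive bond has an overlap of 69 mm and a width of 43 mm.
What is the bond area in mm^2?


Bond area = overlap * width
= 69 * 43
= 2967 mm^2

2967


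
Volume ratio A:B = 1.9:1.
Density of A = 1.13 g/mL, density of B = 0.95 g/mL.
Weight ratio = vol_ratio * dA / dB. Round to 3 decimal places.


Wt ratio = 1.9 * 1.13 / 0.95
= 2.260

2.260


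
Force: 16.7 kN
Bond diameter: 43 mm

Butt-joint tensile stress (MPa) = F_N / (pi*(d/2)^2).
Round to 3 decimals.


F_N = 16.7 * 1000 = 16700.0 N
A = pi*(21.5)^2 = 1452.2012 mm^2
stress = 16700.0 / 1452.2012 = 11.500 MPa

11.500


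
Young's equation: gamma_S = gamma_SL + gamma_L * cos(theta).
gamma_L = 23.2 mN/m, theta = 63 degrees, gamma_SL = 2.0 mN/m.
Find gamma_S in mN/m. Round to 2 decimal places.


cos(63 deg) = 0.453990
gamma_S = 2.0 + 23.2 * 0.453990
= 12.53 mN/m

12.53


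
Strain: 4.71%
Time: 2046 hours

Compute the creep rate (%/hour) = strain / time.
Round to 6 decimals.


Creep rate = 4.71 / 2046
= 0.002302 %/h

0.002302


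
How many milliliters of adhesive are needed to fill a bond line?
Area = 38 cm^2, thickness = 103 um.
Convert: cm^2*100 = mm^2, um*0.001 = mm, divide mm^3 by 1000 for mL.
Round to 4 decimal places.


= (38 * 100) * (103 * 0.001) / 1000
= 0.3914 mL

0.3914


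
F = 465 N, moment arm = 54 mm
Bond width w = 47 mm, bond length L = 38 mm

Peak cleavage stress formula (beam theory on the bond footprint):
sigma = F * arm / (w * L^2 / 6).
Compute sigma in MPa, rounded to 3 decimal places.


sigma = (465 * 54) / (47 * 1444 / 6)
= 25110 * 6 / 67868
= 150660 / 67868
= 2.220 MPa

2.220


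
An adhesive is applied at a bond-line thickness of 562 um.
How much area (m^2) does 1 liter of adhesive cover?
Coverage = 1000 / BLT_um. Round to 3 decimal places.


Coverage = 1000 / 562 = 1.779 m^2

1.779


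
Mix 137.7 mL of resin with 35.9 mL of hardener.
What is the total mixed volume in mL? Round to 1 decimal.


Total = 137.7 + 35.9 = 173.6 mL

173.6


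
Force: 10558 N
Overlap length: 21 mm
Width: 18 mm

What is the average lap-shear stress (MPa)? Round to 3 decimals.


Average shear stress = F / (overlap * width)
= 10558 / (21 * 18)
= 27.931 MPa

27.931


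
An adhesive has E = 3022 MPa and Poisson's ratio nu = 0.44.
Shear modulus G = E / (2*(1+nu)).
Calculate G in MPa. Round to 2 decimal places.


G = 3022 / (2*(1+0.44))
= 3022 / 2.88
= 1049.31 MPa

1049.31


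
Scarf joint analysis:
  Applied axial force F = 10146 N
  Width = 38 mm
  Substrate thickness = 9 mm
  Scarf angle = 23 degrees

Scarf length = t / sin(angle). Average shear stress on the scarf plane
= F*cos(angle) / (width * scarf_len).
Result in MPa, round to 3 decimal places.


Scarf length = 9 / sin(23 deg) = 23.0337 mm
cos(23 deg) = 0.920505
Shear = 10146 * 0.920505 / (38 * 23.0337)
= 10.670 MPa

10.670


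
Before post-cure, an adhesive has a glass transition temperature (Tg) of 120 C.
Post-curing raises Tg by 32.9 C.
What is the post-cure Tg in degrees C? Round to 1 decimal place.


Tg_post = Tg_base + delta_Tg
= 120 + 32.9
= 152.9 C

152.9


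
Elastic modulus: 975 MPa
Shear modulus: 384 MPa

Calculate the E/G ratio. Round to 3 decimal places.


E / G = 975 / 384 = 2.539

2.539


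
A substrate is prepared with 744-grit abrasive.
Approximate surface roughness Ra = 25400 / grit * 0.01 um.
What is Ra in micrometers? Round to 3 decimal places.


Ra = 25400 / 744 * 0.01 = 0.341 um

0.341


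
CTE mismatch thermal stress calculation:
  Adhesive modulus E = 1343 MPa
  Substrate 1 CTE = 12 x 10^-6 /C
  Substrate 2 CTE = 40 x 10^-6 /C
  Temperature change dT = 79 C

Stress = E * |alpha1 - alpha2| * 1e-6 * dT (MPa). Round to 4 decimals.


delta_alpha = |12 - 40| = 28 x 10^-6/C
Stress = 1343 * 28e-6 * 79
= 2.9707 MPa

2.9707


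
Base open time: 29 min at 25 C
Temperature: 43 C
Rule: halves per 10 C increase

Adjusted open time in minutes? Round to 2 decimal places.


Acceleration = 2^((43-25)/10) = 3.4822
Open time = 29 / 3.4822 = 8.33 min

8.33


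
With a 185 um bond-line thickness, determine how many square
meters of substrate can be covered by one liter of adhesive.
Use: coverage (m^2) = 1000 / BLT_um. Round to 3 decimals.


Coverage = 1000 / 185 = 5.405 m^2

5.405


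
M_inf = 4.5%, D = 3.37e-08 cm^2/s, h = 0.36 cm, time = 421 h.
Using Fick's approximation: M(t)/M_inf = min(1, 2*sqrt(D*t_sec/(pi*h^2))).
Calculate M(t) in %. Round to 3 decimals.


t = 1515600 s
ratio = min(1, 2*sqrt(3.37e-08*1515600/(pi*0.1296)))
= 0.708369
M(t) = 4.5 * 0.708369 = 3.188%

3.188


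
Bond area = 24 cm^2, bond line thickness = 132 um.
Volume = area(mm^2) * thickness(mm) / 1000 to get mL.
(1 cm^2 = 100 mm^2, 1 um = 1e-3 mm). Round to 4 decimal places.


area_mm2 = 24 * 100 = 2400
blt_mm = 132 * 1e-3 = 0.132
vol_mm3 = 2400 * 0.132 = 316.8
vol_mL = 316.8 / 1000 = 0.3168 mL

0.3168


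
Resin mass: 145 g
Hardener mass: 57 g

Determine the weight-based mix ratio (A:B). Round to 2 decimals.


Ratio = 145 / 57 = 2.54

2.54


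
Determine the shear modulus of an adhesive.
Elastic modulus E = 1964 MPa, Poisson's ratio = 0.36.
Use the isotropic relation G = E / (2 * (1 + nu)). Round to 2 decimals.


G = 1964 / (2*(1+0.36)) = 1964 / 2.72
= 722.06 MPa

722.06


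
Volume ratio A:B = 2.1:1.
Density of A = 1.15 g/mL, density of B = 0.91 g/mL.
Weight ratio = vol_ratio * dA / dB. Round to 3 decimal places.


Wt ratio = 2.1 * 1.15 / 0.91
= 2.654

2.654


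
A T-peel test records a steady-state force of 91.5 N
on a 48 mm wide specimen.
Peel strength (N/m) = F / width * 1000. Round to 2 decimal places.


Peel strength = 91.5 / 48 * 1000
= 1906.25 N/m

1906.25


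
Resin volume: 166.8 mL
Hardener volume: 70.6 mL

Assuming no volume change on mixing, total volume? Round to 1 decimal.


V_total = 166.8 + 70.6 = 237.4 mL

237.4


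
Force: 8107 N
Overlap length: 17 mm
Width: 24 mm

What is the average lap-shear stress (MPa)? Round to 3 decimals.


Average shear stress = F / (overlap * width)
= 8107 / (17 * 24)
= 19.870 MPa

19.870


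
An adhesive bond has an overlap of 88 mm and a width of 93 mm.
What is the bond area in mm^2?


Bond area = overlap * width
= 88 * 93
= 8184 mm^2

8184


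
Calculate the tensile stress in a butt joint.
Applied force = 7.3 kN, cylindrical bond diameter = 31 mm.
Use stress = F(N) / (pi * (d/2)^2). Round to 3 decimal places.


A = pi * 15.5^2 = 754.7676 mm^2
sigma = 7300.0 / 754.7676 = 9.672 MPa

9.672


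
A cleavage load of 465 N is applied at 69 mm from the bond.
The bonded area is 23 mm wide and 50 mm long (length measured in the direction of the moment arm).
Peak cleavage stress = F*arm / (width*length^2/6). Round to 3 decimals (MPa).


Moment = 465 * 69 = 32085 N*mm
Section modulus = 23 * 2500 / 6 = 57500 / 6 mm^3
Stress = 32085 / (57500 / 6) = 192510 / 57500
= 3.348 MPa

3.348


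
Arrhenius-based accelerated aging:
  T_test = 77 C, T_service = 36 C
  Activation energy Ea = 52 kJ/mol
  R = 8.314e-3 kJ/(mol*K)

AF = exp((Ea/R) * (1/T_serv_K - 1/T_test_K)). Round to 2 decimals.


T_test_K = 350.15, T_serv_K = 309.15
AF = exp((52/8.314e-3) * (1/309.15 - 1/350.15))
= 10.69

10.69


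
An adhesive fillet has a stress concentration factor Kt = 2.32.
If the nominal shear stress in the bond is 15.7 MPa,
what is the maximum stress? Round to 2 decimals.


Max stress = 15.7 * 2.32 = 36.42 MPa

36.42


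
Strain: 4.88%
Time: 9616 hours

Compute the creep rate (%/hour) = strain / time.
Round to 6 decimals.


Creep rate = 4.88 / 9616
= 0.000507 %/h

0.000507


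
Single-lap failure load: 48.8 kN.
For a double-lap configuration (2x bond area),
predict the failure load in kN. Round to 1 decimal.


Failure load = 48.8 * 2 = 97.6 kN

97.6


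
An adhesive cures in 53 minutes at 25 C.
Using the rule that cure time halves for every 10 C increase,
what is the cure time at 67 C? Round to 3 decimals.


Factor = 2^((67 - 25) / 10) = 18.3792
Cure time = 53 / 18.3792
= 2.884 minutes

2.884


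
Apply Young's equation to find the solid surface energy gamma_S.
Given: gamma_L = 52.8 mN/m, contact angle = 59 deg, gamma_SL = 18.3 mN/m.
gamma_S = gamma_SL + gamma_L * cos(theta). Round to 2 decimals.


theta_rad = 59 * pi/180 = 1.029744
gamma_S = 18.3 + 52.8 * cos(1.029744)
= 45.49 mN/m

45.49


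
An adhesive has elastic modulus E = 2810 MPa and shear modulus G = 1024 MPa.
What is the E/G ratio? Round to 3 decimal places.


E/G = 2810 / 1024 = 2.744

2.744


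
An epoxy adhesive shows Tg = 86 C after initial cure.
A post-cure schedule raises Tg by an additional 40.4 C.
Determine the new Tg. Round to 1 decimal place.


New Tg = 86 + 40.4
= 126.4 C

126.4


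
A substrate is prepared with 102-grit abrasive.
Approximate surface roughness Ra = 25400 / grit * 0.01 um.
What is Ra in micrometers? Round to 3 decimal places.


Ra = 25400 / 102 * 0.01 = 2.490 um

2.490


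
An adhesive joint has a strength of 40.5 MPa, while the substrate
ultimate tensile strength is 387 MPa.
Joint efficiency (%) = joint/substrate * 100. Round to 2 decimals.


Efficiency = 40.5 / 387 * 100
= 10.47%

10.47


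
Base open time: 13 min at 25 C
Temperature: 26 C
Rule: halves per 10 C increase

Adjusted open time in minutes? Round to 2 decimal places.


Acceleration = 2^((26-25)/10) = 1.0718
Open time = 13 / 1.0718 = 12.13 min

12.13


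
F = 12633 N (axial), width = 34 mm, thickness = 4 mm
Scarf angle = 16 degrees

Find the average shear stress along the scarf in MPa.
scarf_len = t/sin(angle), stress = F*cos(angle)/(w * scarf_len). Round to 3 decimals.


scarf_len = 4/sin(16 deg) = 14.5118
cos(16 deg) = 0.961262
stress = 12633*0.961262/(34*14.5118) = 24.612 MPa

24.612


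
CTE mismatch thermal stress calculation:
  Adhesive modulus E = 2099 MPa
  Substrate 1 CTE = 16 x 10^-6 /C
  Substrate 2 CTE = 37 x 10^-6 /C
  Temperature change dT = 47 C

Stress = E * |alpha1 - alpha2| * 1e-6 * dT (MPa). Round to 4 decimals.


delta_alpha = |16 - 37| = 21 x 10^-6/C
Stress = 2099 * 21e-6 * 47
= 2.0717 MPa

2.0717


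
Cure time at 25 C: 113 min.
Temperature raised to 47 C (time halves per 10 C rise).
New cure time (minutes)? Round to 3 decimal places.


Acceleration factor = 2^(22/10) = 4.5948
New time = 113 / 4.5948 = 24.593 min

24.593


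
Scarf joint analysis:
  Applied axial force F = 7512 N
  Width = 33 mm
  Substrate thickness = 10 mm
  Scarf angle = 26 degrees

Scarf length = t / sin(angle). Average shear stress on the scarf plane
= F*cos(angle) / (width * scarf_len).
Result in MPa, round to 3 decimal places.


Scarf length = 10 / sin(26 deg) = 22.8117 mm
cos(26 deg) = 0.898794
Shear = 7512 * 0.898794 / (33 * 22.8117)
= 8.969 MPa

8.969


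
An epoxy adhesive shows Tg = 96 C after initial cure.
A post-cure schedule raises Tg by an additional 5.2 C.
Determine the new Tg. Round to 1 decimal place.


New Tg = 96 + 5.2
= 101.2 C

101.2


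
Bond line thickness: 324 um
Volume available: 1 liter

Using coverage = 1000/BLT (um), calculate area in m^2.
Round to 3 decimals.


1 L = 1e6 mm^3, thickness = 324 um = 0.324 mm
Area = 1e6 / 0.324 mm^2 = (1e6 / 0.324) / 1e6 m^2 = 1000 / 324 m^2
= 3.086 m^2

3.086


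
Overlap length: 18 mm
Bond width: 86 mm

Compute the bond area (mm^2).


Bond area = 18 * 86 = 1548 mm^2

1548


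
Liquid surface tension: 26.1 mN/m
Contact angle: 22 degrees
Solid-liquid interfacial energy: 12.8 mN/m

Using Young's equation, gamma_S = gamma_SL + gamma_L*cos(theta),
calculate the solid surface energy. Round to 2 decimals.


gamma_S = 12.8 + 26.1 * cos(22)
= 37.00 mN/m

37.00


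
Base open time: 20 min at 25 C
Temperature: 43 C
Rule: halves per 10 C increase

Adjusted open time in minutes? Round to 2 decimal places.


Acceleration = 2^((43-25)/10) = 3.4822
Open time = 20 / 3.4822 = 5.74 min

5.74


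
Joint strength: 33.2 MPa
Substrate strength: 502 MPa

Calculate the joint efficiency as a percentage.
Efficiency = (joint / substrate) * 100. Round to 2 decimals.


Efficiency = (33.2 / 502) * 100 = 6.61%

6.61


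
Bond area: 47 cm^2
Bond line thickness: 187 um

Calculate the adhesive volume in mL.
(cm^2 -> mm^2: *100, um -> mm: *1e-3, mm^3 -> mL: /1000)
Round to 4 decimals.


V = 47*100 * 187*1e-3 / 1000
= 0.8789 mL

0.8789


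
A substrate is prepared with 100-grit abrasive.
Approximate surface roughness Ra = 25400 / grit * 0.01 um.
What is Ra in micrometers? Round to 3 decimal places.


Ra = 25400 / 100 * 0.01 = 2.540 um

2.540


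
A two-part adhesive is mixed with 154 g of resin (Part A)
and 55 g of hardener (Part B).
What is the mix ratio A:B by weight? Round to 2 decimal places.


Mix ratio = mass_A / mass_B
= 154 / 55
= 2.80

2.80


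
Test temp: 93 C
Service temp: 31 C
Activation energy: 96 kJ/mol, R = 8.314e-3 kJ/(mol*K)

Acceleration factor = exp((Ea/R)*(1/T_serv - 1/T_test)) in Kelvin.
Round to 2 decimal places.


AF = exp((96/0.008314)*(1/304.15 - 1/366.15))
= 619.21

619.21


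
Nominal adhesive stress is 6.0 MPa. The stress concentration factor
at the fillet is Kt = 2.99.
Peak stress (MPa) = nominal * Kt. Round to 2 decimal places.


Peak = 6.0 * 2.99 = 17.94 MPa

17.94


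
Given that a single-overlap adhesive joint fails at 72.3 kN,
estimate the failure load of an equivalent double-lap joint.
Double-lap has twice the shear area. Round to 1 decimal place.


Double-lap factor = 2
Expected load = 72.3 * 2 = 144.6 kN

144.6


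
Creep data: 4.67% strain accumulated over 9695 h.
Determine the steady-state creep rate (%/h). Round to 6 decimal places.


Rate = 4.67 / 9695 = 0.000482 %/h

0.000482


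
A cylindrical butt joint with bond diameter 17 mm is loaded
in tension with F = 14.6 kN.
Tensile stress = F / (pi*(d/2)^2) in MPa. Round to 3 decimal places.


Area = pi * (17/2)^2 = 226.9801 mm^2
Stress = 14.6*1000 / 226.9801
= 64.323 MPa

64.323


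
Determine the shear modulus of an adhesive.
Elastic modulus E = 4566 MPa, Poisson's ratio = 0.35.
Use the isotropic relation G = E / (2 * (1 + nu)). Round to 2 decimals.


G = 4566 / (2*(1+0.35)) = 4566 / 2.70
= 1691.11 MPa

1691.11


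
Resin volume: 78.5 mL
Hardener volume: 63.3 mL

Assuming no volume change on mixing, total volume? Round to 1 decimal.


V_total = 78.5 + 63.3 = 141.8 mL

141.8


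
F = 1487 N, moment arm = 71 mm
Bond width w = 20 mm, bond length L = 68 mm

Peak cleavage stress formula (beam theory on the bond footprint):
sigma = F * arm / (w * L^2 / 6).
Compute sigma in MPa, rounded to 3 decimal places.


sigma = (1487 * 71) / (20 * 4624 / 6)
= 105577 * 6 / 92480
= 633462 / 92480
= 6.850 MPa

6.850


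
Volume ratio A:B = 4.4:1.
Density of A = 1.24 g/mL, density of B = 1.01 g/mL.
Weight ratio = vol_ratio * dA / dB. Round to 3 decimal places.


Wt ratio = 4.4 * 1.24 / 1.01
= 5.402

5.402


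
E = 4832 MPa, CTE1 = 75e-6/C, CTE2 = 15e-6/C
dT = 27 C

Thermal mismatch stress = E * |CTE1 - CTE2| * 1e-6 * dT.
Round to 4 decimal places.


= 4832 * 60e-6 * 27
= 7.8278 MPa

7.8278


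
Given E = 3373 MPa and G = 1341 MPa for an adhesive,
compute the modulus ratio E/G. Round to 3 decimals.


E/G ratio = 3373 / 1341 = 2.515

2.515


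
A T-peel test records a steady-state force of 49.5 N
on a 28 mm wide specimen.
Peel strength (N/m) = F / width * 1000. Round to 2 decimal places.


Peel strength = 49.5 / 28 * 1000
= 1767.86 N/m

1767.86


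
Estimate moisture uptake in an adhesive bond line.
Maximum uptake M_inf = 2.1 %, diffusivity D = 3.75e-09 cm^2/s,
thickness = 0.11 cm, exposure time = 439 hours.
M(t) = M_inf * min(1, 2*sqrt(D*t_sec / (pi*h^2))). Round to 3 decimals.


Convert time: 439 h = 1580400 s
ratio = min(1, 2*sqrt(3.75e-09*1580400/(pi*0.11^2)))
= 0.789699
M(t) = 2.1 * 0.789699 = 1.658%

1.658


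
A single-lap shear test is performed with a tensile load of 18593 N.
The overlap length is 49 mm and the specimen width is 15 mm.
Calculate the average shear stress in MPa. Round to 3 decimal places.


Shear stress = F / (overlap * width)
= 18593 / (49 * 15)
= 18593 / 735
= 25.297 MPa

25.297


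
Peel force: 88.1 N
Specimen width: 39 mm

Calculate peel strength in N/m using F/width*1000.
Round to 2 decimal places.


Peel strength = 88.1 / 39 * 1000 = 2258.97 N/m

2258.97


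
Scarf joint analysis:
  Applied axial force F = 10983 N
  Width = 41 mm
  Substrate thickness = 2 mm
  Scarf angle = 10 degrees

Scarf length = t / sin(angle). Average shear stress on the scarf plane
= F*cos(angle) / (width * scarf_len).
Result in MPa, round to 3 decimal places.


Scarf length = 2 / sin(10 deg) = 11.5175 mm
cos(10 deg) = 0.984808
Shear = 10983 * 0.984808 / (41 * 11.5175)
= 22.905 MPa

22.905


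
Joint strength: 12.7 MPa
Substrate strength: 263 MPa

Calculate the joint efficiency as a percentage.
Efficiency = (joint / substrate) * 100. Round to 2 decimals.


Efficiency = (12.7 / 263) * 100 = 4.83%

4.83


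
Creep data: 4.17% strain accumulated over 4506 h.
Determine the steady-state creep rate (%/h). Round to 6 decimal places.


Rate = 4.17 / 4506 = 0.000925 %/h

0.000925


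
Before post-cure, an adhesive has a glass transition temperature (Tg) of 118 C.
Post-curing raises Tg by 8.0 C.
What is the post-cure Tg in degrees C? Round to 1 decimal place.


Tg_post = Tg_base + delta_Tg
= 118 + 8.0
= 126.0 C

126.0


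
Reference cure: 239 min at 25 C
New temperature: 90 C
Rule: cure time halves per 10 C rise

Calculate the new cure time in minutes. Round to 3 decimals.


factor = 2^((90-25)/10) = 90.5097
t_new = 239 / 90.5097 = 2.641 min

2.641


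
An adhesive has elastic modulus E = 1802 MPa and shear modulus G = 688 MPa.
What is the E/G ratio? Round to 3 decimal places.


E/G = 1802 / 688 = 2.619

2.619


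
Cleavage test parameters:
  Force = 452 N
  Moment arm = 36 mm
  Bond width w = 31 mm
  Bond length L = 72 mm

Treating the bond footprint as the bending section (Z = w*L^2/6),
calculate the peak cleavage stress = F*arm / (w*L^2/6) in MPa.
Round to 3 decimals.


M = 452 * 36 = 16272 N*mm
Z = 31 * 72^2 / 6 = 160704 / 6 mm^3
sigma = M / Z = 6 * 16272 / 160704 = 97632 / 160704
= 0.608 MPa

0.608


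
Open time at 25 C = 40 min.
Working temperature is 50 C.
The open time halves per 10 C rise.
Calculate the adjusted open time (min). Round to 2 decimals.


factor = 2^((50 - 25) / 10) = 5.6569
ot = 40 / 5.6569 = 7.07 min

7.07


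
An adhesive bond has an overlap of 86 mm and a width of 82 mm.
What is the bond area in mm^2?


Bond area = overlap * width
= 86 * 82
= 7052 mm^2

7052


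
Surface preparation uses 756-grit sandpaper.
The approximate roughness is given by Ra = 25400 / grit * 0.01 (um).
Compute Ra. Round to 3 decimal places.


Ra = 25400 / 756 * 0.01
= 254 / 756
= 0.336 um

0.336


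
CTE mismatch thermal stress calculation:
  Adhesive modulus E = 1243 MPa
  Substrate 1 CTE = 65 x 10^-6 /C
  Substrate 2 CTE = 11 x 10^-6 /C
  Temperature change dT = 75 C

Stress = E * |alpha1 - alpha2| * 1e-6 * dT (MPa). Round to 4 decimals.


delta_alpha = |65 - 11| = 54 x 10^-6/C
Stress = 1243 * 54e-6 * 75
= 5.0342 MPa

5.0342


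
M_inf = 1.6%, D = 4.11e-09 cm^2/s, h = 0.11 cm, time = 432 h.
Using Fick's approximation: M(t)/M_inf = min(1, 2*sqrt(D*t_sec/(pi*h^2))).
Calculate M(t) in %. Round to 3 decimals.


t = 1555200 s
ratio = min(1, 2*sqrt(4.11e-09*1555200/(pi*0.0121)))
= 0.820118
M(t) = 1.6 * 0.820118 = 1.312%

1.312


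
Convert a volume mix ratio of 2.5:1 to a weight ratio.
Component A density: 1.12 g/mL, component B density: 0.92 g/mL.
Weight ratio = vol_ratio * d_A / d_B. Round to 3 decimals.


= 2.5 * 1.12 / 0.92 = 3.043

3.043


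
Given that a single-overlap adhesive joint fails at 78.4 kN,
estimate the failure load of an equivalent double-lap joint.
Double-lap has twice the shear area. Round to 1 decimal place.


Double-lap factor = 2
Expected load = 78.4 * 2 = 156.8 kN

156.8


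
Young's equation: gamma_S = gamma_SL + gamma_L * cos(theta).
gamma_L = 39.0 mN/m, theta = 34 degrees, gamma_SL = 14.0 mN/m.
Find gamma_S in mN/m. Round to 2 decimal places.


cos(34 deg) = 0.829038
gamma_S = 14.0 + 39.0 * 0.829038
= 46.33 mN/m

46.33


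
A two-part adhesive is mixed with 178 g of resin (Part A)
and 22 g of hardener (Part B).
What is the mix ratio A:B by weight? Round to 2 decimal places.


Mix ratio = mass_A / mass_B
= 178 / 22
= 8.09

8.09


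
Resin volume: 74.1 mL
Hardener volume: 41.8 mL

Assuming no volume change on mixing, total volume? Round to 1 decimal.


V_total = 74.1 + 41.8 = 115.9 mL

115.9


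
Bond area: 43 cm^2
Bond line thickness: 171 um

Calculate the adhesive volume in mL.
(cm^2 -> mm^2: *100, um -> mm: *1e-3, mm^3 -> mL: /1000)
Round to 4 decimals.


V = 43*100 * 171*1e-3 / 1000
= 0.7353 mL

0.7353


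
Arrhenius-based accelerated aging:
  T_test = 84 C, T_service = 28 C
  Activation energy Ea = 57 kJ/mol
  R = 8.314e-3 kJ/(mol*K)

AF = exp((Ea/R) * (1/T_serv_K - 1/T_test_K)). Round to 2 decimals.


T_test_K = 357.15, T_serv_K = 301.15
AF = exp((57/8.314e-3) * (1/301.15 - 1/357.15))
= 35.50

35.50


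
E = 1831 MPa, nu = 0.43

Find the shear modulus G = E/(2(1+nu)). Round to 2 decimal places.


G = 1831 / (2 * 1.43)
= 640.21 MPa

640.21


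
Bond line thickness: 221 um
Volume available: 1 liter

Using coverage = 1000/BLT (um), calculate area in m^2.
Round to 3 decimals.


1 L = 1e6 mm^3, thickness = 221 um = 0.221 mm
Area = 1e6 / 0.221 mm^2 = (1e6 / 0.221) / 1e6 m^2 = 1000 / 221 m^2
= 4.525 m^2

4.525


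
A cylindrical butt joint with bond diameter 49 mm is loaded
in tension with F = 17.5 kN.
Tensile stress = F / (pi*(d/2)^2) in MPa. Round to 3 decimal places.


Area = pi * (49/2)^2 = 1885.7410 mm^2
Stress = 17.5*1000 / 1885.7410
= 9.280 MPa

9.280


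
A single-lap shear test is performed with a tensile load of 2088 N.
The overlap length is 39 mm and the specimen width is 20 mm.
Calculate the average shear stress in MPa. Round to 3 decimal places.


Shear stress = F / (overlap * width)
= 2088 / (39 * 20)
= 2088 / 780
= 2.677 MPa

2.677


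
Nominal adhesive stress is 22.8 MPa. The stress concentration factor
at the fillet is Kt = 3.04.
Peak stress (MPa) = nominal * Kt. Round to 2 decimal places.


Peak = 22.8 * 3.04 = 69.31 MPa

69.31


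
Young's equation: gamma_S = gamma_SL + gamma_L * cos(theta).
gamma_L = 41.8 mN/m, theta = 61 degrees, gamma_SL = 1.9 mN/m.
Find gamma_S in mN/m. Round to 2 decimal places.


cos(61 deg) = 0.484810
gamma_S = 1.9 + 41.8 * 0.484810
= 22.17 mN/m

22.17


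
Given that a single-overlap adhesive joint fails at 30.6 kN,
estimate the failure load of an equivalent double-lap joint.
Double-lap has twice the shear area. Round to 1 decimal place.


Double-lap factor = 2
Expected load = 30.6 * 2 = 61.2 kN

61.2


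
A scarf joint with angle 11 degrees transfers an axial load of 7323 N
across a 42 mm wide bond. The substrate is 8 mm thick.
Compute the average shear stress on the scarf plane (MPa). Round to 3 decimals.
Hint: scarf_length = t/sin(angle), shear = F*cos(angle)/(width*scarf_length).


scarf_length = 8 / sin(11 deg) = 41.9267 mm
cos(11 deg) = 0.981627
shear stress = 7323 * 0.981627 / (42 * 41.9267)
= 4.082 MPa

4.082


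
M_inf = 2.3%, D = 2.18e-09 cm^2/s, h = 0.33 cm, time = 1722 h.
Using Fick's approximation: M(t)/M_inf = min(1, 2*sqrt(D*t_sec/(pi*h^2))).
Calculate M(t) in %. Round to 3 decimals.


t = 6199200 s
ratio = min(1, 2*sqrt(2.18e-09*6199200/(pi*0.1089)))
= 0.397500
M(t) = 2.3 * 0.397500 = 0.914%

0.914


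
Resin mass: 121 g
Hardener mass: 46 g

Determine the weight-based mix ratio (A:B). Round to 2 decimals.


Ratio = 121 / 46 = 2.63

2.63


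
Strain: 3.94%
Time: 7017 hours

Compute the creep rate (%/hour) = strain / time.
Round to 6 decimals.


Creep rate = 3.94 / 7017
= 0.000561 %/h

0.000561


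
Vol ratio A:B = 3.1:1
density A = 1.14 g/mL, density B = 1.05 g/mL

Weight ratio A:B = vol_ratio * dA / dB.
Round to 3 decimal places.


Weight ratio = 3.1 * 1.14 / 1.05
= 3.366

3.366


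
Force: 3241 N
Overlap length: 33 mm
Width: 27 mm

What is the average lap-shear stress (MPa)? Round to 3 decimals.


Average shear stress = F / (overlap * width)
= 3241 / (33 * 27)
= 3.637 MPa

3.637


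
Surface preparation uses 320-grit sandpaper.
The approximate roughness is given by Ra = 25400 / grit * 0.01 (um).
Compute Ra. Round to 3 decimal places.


Ra = 25400 / 320 * 0.01
= 254 / 320
= 0.794 um

0.794


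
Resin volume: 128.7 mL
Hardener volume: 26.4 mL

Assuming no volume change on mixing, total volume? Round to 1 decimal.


V_total = 128.7 + 26.4 = 155.1 mL

155.1


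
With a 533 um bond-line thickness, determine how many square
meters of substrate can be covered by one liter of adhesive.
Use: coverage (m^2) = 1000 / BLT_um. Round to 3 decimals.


Coverage = 1000 / 533 = 1.876 m^2

1.876


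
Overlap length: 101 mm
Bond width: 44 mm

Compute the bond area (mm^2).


Bond area = 101 * 44 = 4444 mm^2

4444


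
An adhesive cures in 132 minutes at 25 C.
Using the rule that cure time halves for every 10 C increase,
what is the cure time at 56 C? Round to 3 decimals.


Factor = 2^((56 - 25) / 10) = 8.5742
Cure time = 132 / 8.5742
= 15.395 minutes

15.395


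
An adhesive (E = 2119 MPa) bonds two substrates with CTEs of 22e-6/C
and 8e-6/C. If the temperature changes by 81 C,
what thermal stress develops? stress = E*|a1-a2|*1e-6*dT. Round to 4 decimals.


Stress = 2119 * |22 - 8| * 1e-6 * 81
= 2.4029 MPa

2.4029


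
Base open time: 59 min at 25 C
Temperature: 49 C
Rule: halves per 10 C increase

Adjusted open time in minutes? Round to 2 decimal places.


Acceleration = 2^((49-25)/10) = 5.2780
Open time = 59 / 5.2780 = 11.18 min

11.18


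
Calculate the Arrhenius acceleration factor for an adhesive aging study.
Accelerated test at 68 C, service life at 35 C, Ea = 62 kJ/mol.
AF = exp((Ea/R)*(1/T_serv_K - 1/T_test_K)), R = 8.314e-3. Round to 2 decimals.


T_test = 341.15 K, T_serv = 308.15 K
Ea/R = 62 / 0.008314 = 7457.30
AF = exp(7457.30 * (1/308.15 - 1/341.15))
= 10.39

10.39


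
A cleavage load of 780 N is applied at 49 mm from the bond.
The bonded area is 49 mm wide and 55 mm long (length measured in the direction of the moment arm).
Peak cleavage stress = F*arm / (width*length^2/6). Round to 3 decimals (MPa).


Moment = 780 * 49 = 38220 N*mm
Section modulus = 49 * 3025 / 6 = 148225 / 6 mm^3
Stress = 38220 / (148225 / 6) = 229320 / 148225
= 1.547 MPa

1.547
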